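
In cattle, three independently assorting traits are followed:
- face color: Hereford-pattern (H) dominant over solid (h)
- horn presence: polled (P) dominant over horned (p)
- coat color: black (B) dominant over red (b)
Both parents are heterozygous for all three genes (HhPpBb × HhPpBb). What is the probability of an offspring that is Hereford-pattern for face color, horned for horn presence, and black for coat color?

Trihybrid cross: HhPpBb × HhPpBb
Each trait segregates independently with a 3:1 phenotypic ratio, so each gene contributes 3/4 (dominant) or 1/4 (recessive).
Target: Hereford-pattern (face color), horned (horn presence), black (coat color)
Probability = product of independent per-trait probabilities
= 3/4 × 1/4 × 3/4 = 9/64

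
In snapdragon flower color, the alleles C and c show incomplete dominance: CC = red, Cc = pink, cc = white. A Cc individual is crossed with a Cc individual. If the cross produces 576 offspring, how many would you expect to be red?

Punnett square for Cc × Cc:
Offspring genotypes: 1 CC, 2 Cc, 1 cc
Phenotype counts: 1 red, 2 pink, 1 white
red: 1 out of 4 → fraction 1/4
Expected count = 1/4 × 576 = 144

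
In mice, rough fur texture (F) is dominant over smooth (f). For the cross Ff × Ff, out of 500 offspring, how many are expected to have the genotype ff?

Punnett square for Ff × Ff:
Offspring genotypes: 1 FF, 2 Ff, 1 ff
Total offspring: 4
Count with target: 1
Probability: 1/4
Expected count = 1/4 × 500 = 125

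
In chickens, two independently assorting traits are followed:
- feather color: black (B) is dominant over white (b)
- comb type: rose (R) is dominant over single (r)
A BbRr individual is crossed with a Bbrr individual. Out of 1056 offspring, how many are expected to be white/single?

Dihybrid cross BbRr × Bbrr — consider each gene separately:
feather color: Bb × Bb → 1 BB, 2 Bb, 1 bb → 3 B_ : 1 bb (out of 4)
comb type: Rr × rr → 2 Rr, 2 rr → 2 R_ : 2 rr (out of 4)
Combine (counts out of 4 × 4 = 16): black/rose (B_R_) = 3×2 = 6; black/single (B_rr) = 3×2 = 6; white/rose (bbR_) = 1×2 = 2; white/single (bbrr) = 1×2 = 2
Phenotype counts (out of 16): 6 black/rose, 6 black/single, 2 white/rose, 2 white/single
white/single: 2 out of 16 → fraction 1/8
Expected count = 1/8 × 1056 = 132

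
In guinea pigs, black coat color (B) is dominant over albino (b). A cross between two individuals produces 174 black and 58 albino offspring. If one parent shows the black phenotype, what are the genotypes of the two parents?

Observed offspring: 174 black, 58 albino
The observed ratio simplifies to 3:1. Albino (bb) offspring appear, so each parent must contribute one b allele. The parent stated to show black carries B, so it is Bb. The other parent is then either Bb or bb: Bb × bb would give a 1:1 split, whereas Bb × Bb gives 3:1 — matching the data. So both parents are heterozygous (Bb × Bb).
Parent genotypes: Bb × Bb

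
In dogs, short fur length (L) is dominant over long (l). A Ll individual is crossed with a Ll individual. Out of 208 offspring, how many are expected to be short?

Punnett square for Ll × Ll:
Offspring genotypes: 1 LL, 2 Ll, 1 ll
short: 3, long: 1
short: 3 out of 4 → fraction 3/4
Expected count = 3/4 × 208 = 156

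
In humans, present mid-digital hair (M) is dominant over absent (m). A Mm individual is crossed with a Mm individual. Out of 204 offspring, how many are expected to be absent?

Punnett square for Mm × Mm:
Offspring genotypes: 1 MM, 2 Mm, 1 mm
present: 3, absent: 1
absent: 1 out of 4 → fraction 1/4
Expected count = 1/4 × 204 = 51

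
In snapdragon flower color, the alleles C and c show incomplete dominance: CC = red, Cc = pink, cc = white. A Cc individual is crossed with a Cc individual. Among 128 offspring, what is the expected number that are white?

Punnett square for Cc × Cc:
Offspring genotypes: 1 CC, 2 Cc, 1 cc
Phenotype counts: 1 red, 2 pink, 1 white
white: 1 out of 4 → fraction 1/4
Expected count = 1/4 × 128 = 32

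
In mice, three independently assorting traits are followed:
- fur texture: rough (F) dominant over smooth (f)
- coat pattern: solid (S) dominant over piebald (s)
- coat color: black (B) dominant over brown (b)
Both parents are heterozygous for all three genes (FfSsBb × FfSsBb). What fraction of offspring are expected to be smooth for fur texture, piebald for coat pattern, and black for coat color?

Trihybrid cross: FfSsBb × FfSsBb
Each trait segregates independently with a 3:1 phenotypic ratio, so each gene contributes 3/4 (dominant) or 1/4 (recessive).
Target: smooth (fur texture), piebald (coat pattern), black (coat color)
Probability = product of independent per-trait probabilities
= 1/4 × 1/4 × 3/4 = 3/64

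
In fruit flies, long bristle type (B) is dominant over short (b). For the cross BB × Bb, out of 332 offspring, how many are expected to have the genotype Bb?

Punnett square for BB × Bb:
Offspring genotypes: 2 BB, 2 Bb
Total offspring: 4
Count with target: 2
Probability: 2/4 = 1/2
Expected count = 1/2 × 332 = 166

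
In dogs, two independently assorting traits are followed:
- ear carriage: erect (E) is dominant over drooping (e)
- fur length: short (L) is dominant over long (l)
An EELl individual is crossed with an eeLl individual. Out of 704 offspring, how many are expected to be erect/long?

Dihybrid cross EELl × eeLl — consider each gene separately:
ear carriage: EE × ee → 4 Ee → 4 E_ (out of 4)
fur length: Ll × Ll → 1 LL, 2 Ll, 1 ll → 3 L_ : 1 ll (out of 4)
Combine (counts out of 4 × 4 = 16): erect/short (E_L_) = 4×3 = 12; erect/long (E_ll) = 4×1 = 4
Phenotype counts (out of 16): 12 erect/short, 4 erect/long
erect/long: 4 out of 16 → fraction 1/4
Expected count = 1/4 × 704 = 176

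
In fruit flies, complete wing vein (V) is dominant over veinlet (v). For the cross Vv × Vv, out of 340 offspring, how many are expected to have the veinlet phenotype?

Punnett square for Vv × Vv:
Offspring genotypes: 1 VV, 2 Vv, 1 vv
Total offspring: 4
Count with target: 1
Probability: 1/4
Expected count = 1/4 × 340 = 85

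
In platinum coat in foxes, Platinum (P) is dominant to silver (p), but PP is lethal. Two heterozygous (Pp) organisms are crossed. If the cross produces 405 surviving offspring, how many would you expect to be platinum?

Cross: Pp × Pp
Punnett square offspring (before lethality): 1 PP, 2 Pp, 1 pp
The PP genotype is lethal (embryos die); surviving offspring: 2 Pp, 1 pp
platinum: 2 out of 3 → fraction 2/3
Expected count = 2/3 × 405 = 270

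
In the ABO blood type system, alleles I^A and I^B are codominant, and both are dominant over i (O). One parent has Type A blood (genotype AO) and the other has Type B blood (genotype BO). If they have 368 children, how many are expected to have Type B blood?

Cross: AO × BO
Possible offspring genotypes: 1 AB, 1 AO, 1 BO, 1 OO
Blood type counts: 1 Type AB, 1 Type A, 1 Type B, 1 Type O
Probability of Type B: 1/4
Expected count = 1/4 × 368 = 92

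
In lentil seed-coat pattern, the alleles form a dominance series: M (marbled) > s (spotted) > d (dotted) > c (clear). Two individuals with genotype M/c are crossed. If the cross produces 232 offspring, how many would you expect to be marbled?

Cross: M/c × M/c
Allele dominance: M > s > d > c
Offspring genotypes: 1 M/M, 2 M/c, 1 c/c
Phenotype counts: 3 marbled, 1 clear
marbled: 3 out of 4 → fraction 3/4
Expected count = 3/4 × 232 = 174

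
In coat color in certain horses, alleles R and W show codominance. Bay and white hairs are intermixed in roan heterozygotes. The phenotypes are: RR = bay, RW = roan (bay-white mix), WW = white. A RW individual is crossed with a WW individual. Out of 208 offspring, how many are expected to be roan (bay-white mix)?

Punnett square for RW × WW:
Offspring genotypes: 2 RW, 2 WW
Phenotype counts: 2 roan (bay-white mix), 2 white
roan (bay-white mix): 2 out of 4 → fraction 1/2
Expected count = 1/2 × 208 = 104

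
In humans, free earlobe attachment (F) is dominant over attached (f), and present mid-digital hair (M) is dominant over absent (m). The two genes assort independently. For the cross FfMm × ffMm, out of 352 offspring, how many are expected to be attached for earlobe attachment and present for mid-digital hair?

Dihybrid cross FfMm × ffMm — consider each gene separately:
earlobe attachment: Ff × ff → 2 Ff, 2 ff → 2 F_ : 2 ff (out of 4)
mid-digital hair: Mm × Mm → 1 MM, 2 Mm, 1 mm → 3 M_ : 1 mm (out of 4)
Looking for: attached (ff) and present (M_)
P(attached) = 2/4, P(present) = 3/4
P(both) = 2/4 × 3/4 = 6/16 = 3/8
Expected count = 3/8 × 352 = 132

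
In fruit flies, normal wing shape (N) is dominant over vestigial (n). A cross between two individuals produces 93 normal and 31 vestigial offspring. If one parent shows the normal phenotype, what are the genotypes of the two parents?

Observed offspring: 93 normal, 31 vestigial
The observed ratio simplifies to 3:1. Vestigial (nn) offspring appear, so each parent must contribute one n allele. The parent stated to show normal carries N, so it is Nn. The other parent is then either Nn or nn: Nn × nn would give a 1:1 split, whereas Nn × Nn gives 3:1 — matching the data. So both parents are heterozygous (Nn × Nn).
Parent genotypes: Nn × Nn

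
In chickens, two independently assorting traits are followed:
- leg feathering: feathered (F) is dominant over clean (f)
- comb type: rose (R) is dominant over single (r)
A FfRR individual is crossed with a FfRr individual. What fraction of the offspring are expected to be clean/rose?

Dihybrid cross FfRR × FfRr — consider each gene separately:
leg feathering: Ff × Ff → 1 FF, 2 Ff, 1 ff → 3 F_ : 1 ff (out of 4)
comb type: RR × Rr → 2 RR, 2 Rr → 4 R_ (out of 4)
Combine (counts out of 4 × 4 = 16): feathered/rose (F_R_) = 3×4 = 12; clean/rose (ffR_) = 1×4 = 4
Phenotype counts (out of 16): 12 feathered/rose, 4 clean/rose
clean/rose: 4 out of 16
Probability: 4/16 = 1/4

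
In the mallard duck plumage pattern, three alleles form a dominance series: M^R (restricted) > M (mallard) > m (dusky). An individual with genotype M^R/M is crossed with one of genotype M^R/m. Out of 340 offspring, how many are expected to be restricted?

Cross: M^R/M × M^R/m
Allele dominance: M^R > M > m
Offspring genotypes: 1 M^R/M^R, 1 M^R/m, 1 M^R/M, 1 M/m
Phenotype counts: 3 restricted, 1 mallard
restricted: 3 out of 4 → fraction 3/4
Expected count = 3/4 × 340 = 255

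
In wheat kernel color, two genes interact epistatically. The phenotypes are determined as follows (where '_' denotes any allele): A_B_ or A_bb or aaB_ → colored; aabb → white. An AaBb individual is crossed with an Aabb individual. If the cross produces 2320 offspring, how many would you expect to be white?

Cross: AaBb × Aabb — consider each gene separately:
A gene: Aa × Aa → 1 AA, 2 Aa, 1 aa → 3 A_ : 1 aa (out of 4)
B gene: Bb × bb → 2 Bb, 2 bb → 2 B_ : 2 bb (out of 4)
Genotype classes (out of 4 × 4 = 16): A_B_ = 3×2 = 6; A_bb = 3×2 = 6; aaB_ = 1×2 = 2; aabb = 1×2 = 2
Apply the phenotype rules: A_B_ (6) + A_bb (6) + aaB_ (2) → colored; aabb (2) → white
Phenotype counts (out of 16): 14 colored, 2 white
white: 2 out of 16 → fraction 1/8
Expected count = 1/8 × 2320 = 290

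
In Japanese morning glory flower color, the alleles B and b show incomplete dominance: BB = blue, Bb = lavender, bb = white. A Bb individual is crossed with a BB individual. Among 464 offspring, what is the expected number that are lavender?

Punnett square for Bb × BB:
Offspring genotypes: 2 BB, 2 Bb
Phenotype counts: 2 blue, 2 lavender
lavender: 2 out of 4 → fraction 1/2
Expected count = 1/2 × 464 = 232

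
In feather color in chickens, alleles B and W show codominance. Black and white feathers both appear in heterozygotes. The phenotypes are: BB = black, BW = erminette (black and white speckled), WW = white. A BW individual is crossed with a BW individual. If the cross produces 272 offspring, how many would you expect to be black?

Punnett square for BW × BW:
Offspring genotypes: 1 BB, 2 BW, 1 WW
Phenotype counts: 1 black, 2 erminette (black and white speckled), 1 white
black: 1 out of 4 → fraction 1/4
Expected count = 1/4 × 272 = 68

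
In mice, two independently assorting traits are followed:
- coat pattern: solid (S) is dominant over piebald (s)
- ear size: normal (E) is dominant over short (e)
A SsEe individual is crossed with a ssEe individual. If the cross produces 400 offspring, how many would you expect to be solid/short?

Dihybrid cross SsEe × ssEe — consider each gene separately:
coat pattern: Ss × ss → 2 Ss, 2 ss → 2 S_ : 2 ss (out of 4)
ear size: Ee × Ee → 1 EE, 2 Ee, 1 ee → 3 E_ : 1 ee (out of 4)
Combine (counts out of 4 × 4 = 16): solid/normal (S_E_) = 2×3 = 6; solid/short (S_ee) = 2×1 = 2; piebald/normal (ssE_) = 2×3 = 6; piebald/short (ssee) = 2×1 = 2
Phenotype counts (out of 16): 6 solid/normal, 2 solid/short, 6 piebald/normal, 2 piebald/short
solid/short: 2 out of 16 → fraction 1/8
Expected count = 1/8 × 400 = 50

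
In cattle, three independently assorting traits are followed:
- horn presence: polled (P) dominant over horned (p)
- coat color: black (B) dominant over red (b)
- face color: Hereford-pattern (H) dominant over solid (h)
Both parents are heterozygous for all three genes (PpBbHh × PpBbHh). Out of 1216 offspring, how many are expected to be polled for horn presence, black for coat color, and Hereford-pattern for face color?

Trihybrid cross: PpBbHh × PpBbHh
Each trait segregates independently with a 3:1 phenotypic ratio, so each gene contributes 3/4 (dominant) or 1/4 (recessive).
Target: polled (horn presence), black (coat color), Hereford-pattern (face color)
Probability = product of independent per-trait probabilities
= 3/4 × 3/4 × 3/4 = 27/64
Expected count = 27/64 × 1216 = 513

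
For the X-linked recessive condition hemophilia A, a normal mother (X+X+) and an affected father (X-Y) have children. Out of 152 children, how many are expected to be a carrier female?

Cross: X+X+ × X-Y
Offspring: 2 X+X-, 2 X+Y
Probability of a carrier female: 2/4 = 1/2
Expected count = 1/2 × 152 = 76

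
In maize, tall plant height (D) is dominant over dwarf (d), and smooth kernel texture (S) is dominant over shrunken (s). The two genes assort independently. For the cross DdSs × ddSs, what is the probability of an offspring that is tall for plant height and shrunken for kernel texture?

Dihybrid cross DdSs × ddSs — consider each gene separately:
plant height: Dd × dd → 2 Dd, 2 dd → 2 D_ : 2 dd (out of 4)
kernel texture: Ss × Ss → 1 SS, 2 Ss, 1 ss → 3 S_ : 1 ss (out of 4)
Looking for: tall (D_) and shrunken (ss)
P(tall) = 2/4, P(shrunken) = 1/4
P(both) = 2/4 × 1/4 = 2/16 = 1/8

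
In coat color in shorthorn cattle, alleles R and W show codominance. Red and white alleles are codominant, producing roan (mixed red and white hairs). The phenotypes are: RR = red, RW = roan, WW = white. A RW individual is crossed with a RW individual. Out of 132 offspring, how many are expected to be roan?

Punnett square for RW × RW:
Offspring genotypes: 1 RR, 2 RW, 1 WW
Phenotype counts: 1 red, 2 roan, 1 white
roan: 2 out of 4 → fraction 1/2
Expected count = 1/2 × 132 = 66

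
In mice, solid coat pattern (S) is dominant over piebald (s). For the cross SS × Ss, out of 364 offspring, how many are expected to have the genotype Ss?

Punnett square for SS × Ss:
Offspring genotypes: 2 SS, 2 Ss
Total offspring: 4
Count with target: 2
Probability: 2/4 = 1/2
Expected count = 1/2 × 364 = 182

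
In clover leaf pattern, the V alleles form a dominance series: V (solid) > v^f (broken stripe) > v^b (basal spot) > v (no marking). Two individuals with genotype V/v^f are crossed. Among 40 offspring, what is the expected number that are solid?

Cross: V/v^f × V/v^f
Allele dominance: V > v^f > v^b > v
Offspring genotypes: 1 V/V, 2 V/v^f, 1 v^f/v^f
Phenotype counts: 3 solid, 1 broken stripe
solid: 3 out of 4 → fraction 3/4
Expected count = 3/4 × 40 = 30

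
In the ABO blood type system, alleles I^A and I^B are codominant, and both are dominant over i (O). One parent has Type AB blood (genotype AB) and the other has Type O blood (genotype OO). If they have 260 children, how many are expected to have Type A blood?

Cross: AB × OO
Possible offspring genotypes: 2 AO, 2 BO
Blood type counts: 2 Type A, 2 Type B
Probability of Type A: 2/4 = 1/2
Expected count = 1/2 × 260 = 130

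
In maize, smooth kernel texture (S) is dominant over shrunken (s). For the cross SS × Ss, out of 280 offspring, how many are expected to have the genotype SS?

Punnett square for SS × Ss:
Offspring genotypes: 2 SS, 2 Ss
Total offspring: 4
Count with target: 2
Probability: 2/4 = 1/2
Expected count = 1/2 × 280 = 140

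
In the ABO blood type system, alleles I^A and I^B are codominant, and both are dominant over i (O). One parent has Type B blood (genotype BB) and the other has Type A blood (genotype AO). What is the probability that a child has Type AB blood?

Cross: BB × AO
Possible offspring genotypes: 2 AB, 2 BO
Blood type counts: 2 Type AB, 2 Type B
Probability of Type AB: 2/4 = 1/2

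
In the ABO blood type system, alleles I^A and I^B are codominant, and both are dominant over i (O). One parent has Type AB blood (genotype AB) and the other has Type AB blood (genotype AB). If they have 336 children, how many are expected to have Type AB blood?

Cross: AB × AB
Possible offspring genotypes: 1 AA, 2 AB, 1 BB
Blood type counts: 1 Type A, 2 Type AB, 1 Type B
Probability of Type AB: 2/4 = 1/2
Expected count = 1/2 × 336 = 168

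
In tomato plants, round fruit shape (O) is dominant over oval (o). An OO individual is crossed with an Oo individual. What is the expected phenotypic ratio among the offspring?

Punnett square for OO × Oo:
Offspring genotypes: 2 OO, 2 Oo
round: 4, oval: 0
Ratio: all round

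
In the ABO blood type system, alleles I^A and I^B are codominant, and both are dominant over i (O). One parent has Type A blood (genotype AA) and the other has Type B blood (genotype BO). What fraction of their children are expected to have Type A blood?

Cross: AA × BO
Possible offspring genotypes: 2 AB, 2 AO
Blood type counts: 2 Type AB, 2 Type A
Probability of Type A: 2/4 = 1/2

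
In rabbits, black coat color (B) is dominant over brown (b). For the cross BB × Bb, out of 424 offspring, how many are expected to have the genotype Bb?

Punnett square for BB × Bb:
Offspring genotypes: 2 BB, 2 Bb
Total offspring: 4
Count with target: 2
Probability: 2/4 = 1/2
Expected count = 1/2 × 424 = 212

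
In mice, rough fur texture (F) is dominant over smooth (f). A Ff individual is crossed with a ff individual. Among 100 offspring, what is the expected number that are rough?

Punnett square for Ff × ff:
Offspring genotypes: 2 Ff, 2 ff
rough: 2, smooth: 2
rough: 2 out of 4 → fraction 1/2
Expected count = 1/2 × 100 = 50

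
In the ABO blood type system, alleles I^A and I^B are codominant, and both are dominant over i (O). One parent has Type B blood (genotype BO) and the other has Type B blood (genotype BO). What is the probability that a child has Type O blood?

Cross: BO × BO
Possible offspring genotypes: 1 BB, 2 BO, 1 OO
Blood type counts: 3 Type B, 1 Type O
Probability of Type O: 1/4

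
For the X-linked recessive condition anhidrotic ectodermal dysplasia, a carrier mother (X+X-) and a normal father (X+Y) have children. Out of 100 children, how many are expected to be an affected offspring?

Cross: X+X- × X+Y
Offspring: 1 X+X+, 1 X+Y, 1 X+X-, 1 X-Y
Probability of an affected offspring: 1/4
Expected count = 1/4 × 100 = 25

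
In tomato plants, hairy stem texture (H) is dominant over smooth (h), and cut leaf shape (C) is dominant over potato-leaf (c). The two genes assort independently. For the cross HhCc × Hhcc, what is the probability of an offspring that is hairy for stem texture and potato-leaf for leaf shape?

Dihybrid cross HhCc × Hhcc — consider each gene separately:
stem texture: Hh × Hh → 1 HH, 2 Hh, 1 hh → 3 H_ : 1 hh (out of 4)
leaf shape: Cc × cc → 2 Cc, 2 cc → 2 C_ : 2 cc (out of 4)
Looking for: hairy (H_) and potato-leaf (cc)
P(hairy) = 3/4, P(potato-leaf) = 2/4
P(both) = 3/4 × 2/4 = 6/16 = 3/8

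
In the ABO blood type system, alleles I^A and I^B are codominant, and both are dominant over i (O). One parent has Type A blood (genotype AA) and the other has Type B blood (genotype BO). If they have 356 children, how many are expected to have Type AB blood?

Cross: AA × BO
Possible offspring genotypes: 2 AB, 2 AO
Blood type counts: 2 Type AB, 2 Type A
Probability of Type AB: 2/4 = 1/2
Expected count = 1/2 × 356 = 178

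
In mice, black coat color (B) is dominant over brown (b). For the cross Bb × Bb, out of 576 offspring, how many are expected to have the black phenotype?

Punnett square for Bb × Bb:
Offspring genotypes: 1 BB, 2 Bb, 1 bb
Total offspring: 4
Count with target: 3
Probability: 3/4
Expected count = 3/4 × 576 = 432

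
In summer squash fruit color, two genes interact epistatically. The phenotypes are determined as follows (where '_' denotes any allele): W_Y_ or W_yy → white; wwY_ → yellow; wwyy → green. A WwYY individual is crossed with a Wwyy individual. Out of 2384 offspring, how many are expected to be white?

Cross: WwYY × Wwyy — consider each gene separately:
W gene: Ww × Ww → 1 WW, 2 Ww, 1 ww → 3 W_ : 1 ww (out of 4)
Y gene: YY × yy → 4 Yy → 4 Y_ (out of 4)
Genotype classes (out of 4 × 4 = 16): W_Y_ = 3×4 = 12; wwY_ = 1×4 = 4
Apply the phenotype rules: W_Y_ (12) → white; wwY_ (4) → yellow
Phenotype counts (out of 16): 12 white, 4 yellow
white: 12 out of 16 → fraction 3/4
Expected count = 3/4 × 2384 = 1788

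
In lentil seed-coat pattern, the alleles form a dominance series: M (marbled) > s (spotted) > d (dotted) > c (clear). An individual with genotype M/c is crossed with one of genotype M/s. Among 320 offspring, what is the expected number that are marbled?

Cross: M/c × M/s
Allele dominance: M > s > d > c
Offspring genotypes: 1 M/M, 1 M/s, 1 M/c, 1 s/c
Phenotype counts: 3 marbled, 1 spotted
marbled: 3 out of 4 → fraction 3/4
Expected count = 3/4 × 320 = 240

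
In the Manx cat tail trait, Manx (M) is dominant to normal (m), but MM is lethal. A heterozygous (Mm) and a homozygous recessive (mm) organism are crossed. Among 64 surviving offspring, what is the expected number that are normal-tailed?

Cross: Mm × mm
Punnett square offspring (before lethality): 2 Mm, 2 mm
No MM offspring are produced in this cross.
normal-tailed: 2 out of 4 → fraction 1/2
Expected count = 1/2 × 64 = 32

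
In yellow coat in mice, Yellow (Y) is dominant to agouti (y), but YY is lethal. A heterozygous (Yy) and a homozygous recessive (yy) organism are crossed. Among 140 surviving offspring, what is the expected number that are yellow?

Cross: Yy × yy
Punnett square offspring (before lethality): 2 Yy, 2 yy
No YY offspring are produced in this cross.
yellow: 2 out of 4 → fraction 1/2
Expected count = 1/2 × 140 = 70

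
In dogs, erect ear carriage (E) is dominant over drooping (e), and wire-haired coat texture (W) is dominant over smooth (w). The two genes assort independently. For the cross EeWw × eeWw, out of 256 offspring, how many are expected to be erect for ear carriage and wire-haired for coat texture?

Dihybrid cross EeWw × eeWw — consider each gene separately:
ear carriage: Ee × ee → 2 Ee, 2 ee → 2 E_ : 2 ee (out of 4)
coat texture: Ww × Ww → 1 WW, 2 Ww, 1 ww → 3 W_ : 1 ww (out of 4)
Looking for: erect (E_) and wire-haired (W_)
P(erect) = 2/4, P(wire-haired) = 3/4
P(both) = 2/4 × 3/4 = 6/16 = 3/8
Expected count = 3/8 × 256 = 96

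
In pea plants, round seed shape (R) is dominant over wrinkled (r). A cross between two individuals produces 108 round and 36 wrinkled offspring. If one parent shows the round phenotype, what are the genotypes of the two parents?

Observed offspring: 108 round, 36 wrinkled
The observed ratio simplifies to 3:1. Wrinkled (rr) offspring appear, so each parent must contribute one r allele. The parent stated to show round carries R, so it is Rr. The other parent is then either Rr or rr: Rr × rr would give a 1:1 split, whereas Rr × Rr gives 3:1 — matching the data. So both parents are heterozygous (Rr × Rr).
Parent genotypes: Rr × Rr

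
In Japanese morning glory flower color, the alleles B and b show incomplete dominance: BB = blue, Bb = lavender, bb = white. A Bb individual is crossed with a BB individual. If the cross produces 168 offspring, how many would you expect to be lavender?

Punnett square for Bb × BB:
Offspring genotypes: 2 BB, 2 Bb
Phenotype counts: 2 blue, 2 lavender
lavender: 2 out of 4 → fraction 1/2
Expected count = 1/2 × 168 = 84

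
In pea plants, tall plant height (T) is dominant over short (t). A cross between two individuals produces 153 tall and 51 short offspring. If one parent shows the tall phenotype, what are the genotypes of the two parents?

Observed offspring: 153 tall, 51 short
The observed ratio simplifies to 3:1. Short (tt) offspring appear, so each parent must contribute one t allele. The parent stated to show tall carries T, so it is Tt. The other parent is then either Tt or tt: Tt × tt would give a 1:1 split, whereas Tt × Tt gives 3:1 — matching the data. So both parents are heterozygous (Tt × Tt).
Parent genotypes: Tt × Tt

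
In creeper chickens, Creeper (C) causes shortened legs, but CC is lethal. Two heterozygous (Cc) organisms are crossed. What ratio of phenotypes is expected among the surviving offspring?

Cross: Cc × Cc
Punnett square offspring (before lethality): 1 CC, 2 Cc, 1 cc
The CC genotype is lethal (embryos die); surviving offspring: 2 Cc, 1 cc
Ratio: 2 creeper : 1 normal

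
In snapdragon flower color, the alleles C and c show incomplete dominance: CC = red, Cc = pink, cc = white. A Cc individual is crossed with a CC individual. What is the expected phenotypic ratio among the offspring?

Punnett square for Cc × CC:
Offspring genotypes: 2 CC, 2 Cc
Phenotype counts: 2 red, 2 pink
Ratio: 1 red : 1 pink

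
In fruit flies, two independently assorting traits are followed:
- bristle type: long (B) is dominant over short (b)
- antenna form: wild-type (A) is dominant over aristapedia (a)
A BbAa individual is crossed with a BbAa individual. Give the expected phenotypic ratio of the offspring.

Dihybrid cross BbAa × BbAa — consider each gene separately:
bristle type: Bb × Bb → 1 BB, 2 Bb, 1 bb → 3 B_ : 1 bb (out of 4)
antenna form: Aa × Aa → 1 AA, 2 Aa, 1 aa → 3 A_ : 1 aa (out of 4)
Combine (counts out of 4 × 4 = 16): long/wild-type (B_A_) = 3×3 = 9; long/aristapedia (B_aa) = 3×1 = 3; short/wild-type (bbA_) = 1×3 = 3; short/aristapedia (bbaa) = 1×1 = 1
Phenotype counts (out of 16): 9 long/wild-type, 3 long/aristapedia, 3 short/wild-type, 1 short/aristapedia
Ratio: 9 long/wild-type : 3 long/aristapedia : 3 short/wild-type : 1 short/aristapedia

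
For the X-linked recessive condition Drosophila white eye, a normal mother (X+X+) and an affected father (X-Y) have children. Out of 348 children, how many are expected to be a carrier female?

Cross: X+X+ × X-Y
Offspring: 2 X+X-, 2 X+Y
Probability of a carrier female: 2/4 = 1/2
Expected count = 1/2 × 348 = 174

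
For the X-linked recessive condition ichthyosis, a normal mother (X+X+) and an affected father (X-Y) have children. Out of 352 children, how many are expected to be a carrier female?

Cross: X+X+ × X-Y
Offspring: 2 X+X-, 2 X+Y
Probability of a carrier female: 2/4 = 1/2
Expected count = 1/2 × 352 = 176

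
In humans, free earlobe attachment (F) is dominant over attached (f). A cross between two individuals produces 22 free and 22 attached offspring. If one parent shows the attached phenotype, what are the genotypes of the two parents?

Observed offspring: 22 free, 22 attached
The observed ratio simplifies to 1:1. One parent shows attached, so its genotype must be ff. A 1:1 offspring split requires the other parent to be heterozygous (Ff).
Parent genotypes: ff × Ff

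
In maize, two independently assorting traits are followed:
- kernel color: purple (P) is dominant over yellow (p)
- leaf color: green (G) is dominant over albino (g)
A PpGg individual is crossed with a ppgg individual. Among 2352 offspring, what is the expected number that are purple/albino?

Dihybrid cross PpGg × ppgg — consider each gene separately:
kernel color: Pp × pp → 2 Pp, 2 pp → 2 P_ : 2 pp (out of 4)
leaf color: Gg × gg → 2 Gg, 2 gg → 2 G_ : 2 gg (out of 4)
Combine (counts out of 4 × 4 = 16): purple/green (P_G_) = 2×2 = 4; purple/albino (P_gg) = 2×2 = 4; yellow/green (ppG_) = 2×2 = 4; yellow/albino (ppgg) = 2×2 = 4
Phenotype counts (out of 16): 4 purple/green, 4 purple/albino, 4 yellow/green, 4 yellow/albino
purple/albino: 4 out of 16 → fraction 1/4
Expected count = 1/4 × 2352 = 588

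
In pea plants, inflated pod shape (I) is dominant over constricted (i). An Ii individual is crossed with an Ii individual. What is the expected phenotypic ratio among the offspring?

Punnett square for Ii × Ii:
Offspring genotypes: 1 II, 2 Ii, 1 ii
inflated: 3, constricted: 1
Ratio: 3:1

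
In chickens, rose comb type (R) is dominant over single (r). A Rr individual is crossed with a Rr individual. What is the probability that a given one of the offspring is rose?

Punnett square for Rr × Rr:
Offspring genotypes: 1 RR, 2 Rr, 1 rr
rose: 3, single: 1
rose: 3 out of 4
Probability: 3/4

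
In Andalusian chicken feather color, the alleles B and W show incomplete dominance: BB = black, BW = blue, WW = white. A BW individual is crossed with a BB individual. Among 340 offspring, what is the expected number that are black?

Punnett square for BW × BB:
Offspring genotypes: 2 BB, 2 BW
Phenotype counts: 2 black, 2 blue
black: 2 out of 4 → fraction 1/2
Expected count = 1/2 × 340 = 170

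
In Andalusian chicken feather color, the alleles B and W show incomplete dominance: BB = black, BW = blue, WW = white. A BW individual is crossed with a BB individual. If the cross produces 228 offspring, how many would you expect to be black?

Punnett square for BW × BB:
Offspring genotypes: 2 BB, 2 BW
Phenotype counts: 2 black, 2 blue
black: 2 out of 4 → fraction 1/2
Expected count = 1/2 × 228 = 114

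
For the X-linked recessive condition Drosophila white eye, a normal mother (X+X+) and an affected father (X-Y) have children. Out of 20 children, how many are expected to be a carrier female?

Cross: X+X+ × X-Y
Offspring: 2 X+X-, 2 X+Y
Probability of a carrier female: 2/4 = 1/2
Expected count = 1/2 × 20 = 10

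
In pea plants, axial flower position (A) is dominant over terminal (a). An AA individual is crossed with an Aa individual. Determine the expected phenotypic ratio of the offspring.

Punnett square for AA × Aa:
Offspring genotypes: 2 AA, 2 Aa
axial: 4, terminal: 0
Ratio: all axial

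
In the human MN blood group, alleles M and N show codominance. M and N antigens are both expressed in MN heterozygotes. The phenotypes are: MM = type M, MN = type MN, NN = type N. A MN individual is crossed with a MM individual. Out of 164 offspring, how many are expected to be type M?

Punnett square for MN × MM:
Offspring genotypes: 2 MM, 2 MN
Phenotype counts: 2 type M, 2 type MN
type M: 2 out of 4 → fraction 1/2
Expected count = 1/2 × 164 = 82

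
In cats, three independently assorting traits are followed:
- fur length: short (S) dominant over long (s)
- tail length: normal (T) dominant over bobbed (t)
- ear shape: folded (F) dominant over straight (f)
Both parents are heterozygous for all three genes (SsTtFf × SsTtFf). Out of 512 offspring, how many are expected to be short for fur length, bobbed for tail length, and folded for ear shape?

Trihybrid cross: SsTtFf × SsTtFf
Each trait segregates independently with a 3:1 phenotypic ratio, so each gene contributes 3/4 (dominant) or 1/4 (recessive).
Target: short (fur length), bobbed (tail length), folded (ear shape)
Probability = product of independent per-trait probabilities
= 3/4 × 1/4 × 3/4 = 9/64
Expected count = 9/64 × 512 = 72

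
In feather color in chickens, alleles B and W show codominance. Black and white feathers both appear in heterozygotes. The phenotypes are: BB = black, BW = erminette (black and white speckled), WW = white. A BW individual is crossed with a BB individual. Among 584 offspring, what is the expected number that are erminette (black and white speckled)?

Punnett square for BW × BB:
Offspring genotypes: 2 BB, 2 BW
Phenotype counts: 2 black, 2 erminette (black and white speckled)
erminette (black and white speckled): 2 out of 4 → fraction 1/2
Expected count = 1/2 × 584 = 292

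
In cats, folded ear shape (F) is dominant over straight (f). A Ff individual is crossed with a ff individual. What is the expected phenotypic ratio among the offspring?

Punnett square for Ff × ff:
Offspring genotypes: 2 Ff, 2 ff
folded: 2, straight: 2
Ratio: 1:1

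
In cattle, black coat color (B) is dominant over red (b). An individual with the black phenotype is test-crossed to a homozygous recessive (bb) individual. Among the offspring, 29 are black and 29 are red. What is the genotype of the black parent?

Test cross: ? × bb
Offspring: 29 black, 29 red — approximately 1:1.
A 1:1 ratio in a test cross indicates the unknown parent is heterozygous (Bb).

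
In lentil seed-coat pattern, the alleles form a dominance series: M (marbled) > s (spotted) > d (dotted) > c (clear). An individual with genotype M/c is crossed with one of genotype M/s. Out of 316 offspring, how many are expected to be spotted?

Cross: M/c × M/s
Allele dominance: M > s > d > c
Offspring genotypes: 1 M/M, 1 M/s, 1 M/c, 1 s/c
Phenotype counts: 3 marbled, 1 spotted
spotted: 1 out of 4 → fraction 1/4
Expected count = 1/4 × 316 = 79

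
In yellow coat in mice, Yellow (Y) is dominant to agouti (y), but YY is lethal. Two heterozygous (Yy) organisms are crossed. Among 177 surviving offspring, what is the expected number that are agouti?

Cross: Yy × Yy
Punnett square offspring (before lethality): 1 YY, 2 Yy, 1 yy
The YY genotype is lethal (embryos die); surviving offspring: 2 Yy, 1 yy
agouti: 1 out of 3 → fraction 1/3
Expected count = 1/3 × 177 = 59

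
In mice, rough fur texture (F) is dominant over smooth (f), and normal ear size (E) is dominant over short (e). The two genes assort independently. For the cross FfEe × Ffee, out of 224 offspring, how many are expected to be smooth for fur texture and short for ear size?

Dihybrid cross FfEe × Ffee — consider each gene separately:
fur texture: Ff × Ff → 1 FF, 2 Ff, 1 ff → 3 F_ : 1 ff (out of 4)
ear size: Ee × ee → 2 Ee, 2 ee → 2 E_ : 2 ee (out of 4)
Looking for: smooth (ff) and short (ee)
P(smooth) = 1/4, P(short) = 2/4
P(both) = 1/4 × 2/4 = 2/16 = 1/8
Expected count = 1/8 × 224 = 28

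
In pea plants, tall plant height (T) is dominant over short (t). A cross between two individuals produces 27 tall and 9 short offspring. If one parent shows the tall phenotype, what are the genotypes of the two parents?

Observed offspring: 27 tall, 9 short
The observed ratio simplifies to 3:1. Short (tt) offspring appear, so each parent must contribute one t allele. The parent stated to show tall carries T, so it is Tt. The other parent is then either Tt or tt: Tt × tt would give a 1:1 split, whereas Tt × Tt gives 3:1 — matching the data. So both parents are heterozygous (Tt × Tt).
Parent genotypes: Tt × Tt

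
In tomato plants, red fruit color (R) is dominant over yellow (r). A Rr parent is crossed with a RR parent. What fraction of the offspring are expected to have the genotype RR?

Punnett square for Rr × RR:
Offspring genotypes: 2 RR, 2 Rr
Total offspring: 4
Count with target: 2
Probability: 2/4 = 1/2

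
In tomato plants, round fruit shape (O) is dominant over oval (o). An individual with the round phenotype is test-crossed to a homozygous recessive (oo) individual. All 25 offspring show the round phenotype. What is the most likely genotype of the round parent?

Test cross: ? × oo
All offspring are round.
If the unknown parent were heterozygous (Oo), about half of 25 offspring would be oval; none are. The unknown parent is most likely homozygous dominant (OO).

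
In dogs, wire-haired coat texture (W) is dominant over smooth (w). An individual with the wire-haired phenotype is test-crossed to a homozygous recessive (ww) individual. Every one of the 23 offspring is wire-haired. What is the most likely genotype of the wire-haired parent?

Test cross: ? × ww
All offspring are wire-haired.
If the unknown parent were heterozygous (Ww), about half of 23 offspring would be smooth; none are. The unknown parent is most likely homozygous dominant (WW).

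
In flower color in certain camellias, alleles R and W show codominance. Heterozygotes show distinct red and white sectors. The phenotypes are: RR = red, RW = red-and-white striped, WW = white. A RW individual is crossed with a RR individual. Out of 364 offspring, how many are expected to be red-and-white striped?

Punnett square for RW × RR:
Offspring genotypes: 2 RR, 2 RW
Phenotype counts: 2 red, 2 red-and-white striped
red-and-white striped: 2 out of 4 → fraction 1/2
Expected count = 1/2 × 364 = 182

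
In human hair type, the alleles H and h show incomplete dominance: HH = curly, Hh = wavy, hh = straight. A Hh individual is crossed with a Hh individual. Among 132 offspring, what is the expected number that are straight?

Punnett square for Hh × Hh:
Offspring genotypes: 1 HH, 2 Hh, 1 hh
Phenotype counts: 1 curly, 2 wavy, 1 straight
straight: 1 out of 4 → fraction 1/4
Expected count = 1/4 × 132 = 33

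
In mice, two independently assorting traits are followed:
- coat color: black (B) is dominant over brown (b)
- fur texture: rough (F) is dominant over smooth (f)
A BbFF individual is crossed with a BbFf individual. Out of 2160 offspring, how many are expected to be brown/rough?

Dihybrid cross BbFF × BbFf — consider each gene separately:
coat color: Bb × Bb → 1 BB, 2 Bb, 1 bb → 3 B_ : 1 bb (out of 4)
fur texture: FF × Ff → 2 FF, 2 Ff → 4 F_ (out of 4)
Combine (counts out of 4 × 4 = 16): black/rough (B_F_) = 3×4 = 12; brown/rough (bbF_) = 1×4 = 4
Phenotype counts (out of 16): 12 black/rough, 4 brown/rough
brown/rough: 4 out of 16 → fraction 1/4
Expected count = 1/4 × 2160 = 540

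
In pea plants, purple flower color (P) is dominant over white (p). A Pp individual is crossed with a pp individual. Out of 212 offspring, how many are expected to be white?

Punnett square for Pp × pp:
Offspring genotypes: 2 Pp, 2 pp
purple: 2, white: 2
white: 2 out of 4 → fraction 1/2
Expected count = 1/2 × 212 = 106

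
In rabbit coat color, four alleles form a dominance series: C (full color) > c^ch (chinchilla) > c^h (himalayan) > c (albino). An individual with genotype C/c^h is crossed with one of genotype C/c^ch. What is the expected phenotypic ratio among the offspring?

Cross: C/c^h × C/c^ch
Allele dominance: C > c^ch > c^h > c
Offspring genotypes: 1 C/C, 1 C/c^ch, 1 C/c^h, 1 c^ch/c^h
Phenotype counts: 3 full color, 1 chinchilla
Ratio: 3 full color : 1 chinchilla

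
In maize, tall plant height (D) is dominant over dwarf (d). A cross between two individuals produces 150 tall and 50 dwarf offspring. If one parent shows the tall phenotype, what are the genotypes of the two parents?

Observed offspring: 150 tall, 50 dwarf
The observed ratio simplifies to 3:1. Dwarf (dd) offspring appear, so each parent must contribute one d allele. The parent stated to show tall carries D, so it is Dd. The other parent is then either Dd or dd: Dd × dd would give a 1:1 split, whereas Dd × Dd gives 3:1 — matching the data. So both parents are heterozygous (Dd × Dd).
Parent genotypes: Dd × Dd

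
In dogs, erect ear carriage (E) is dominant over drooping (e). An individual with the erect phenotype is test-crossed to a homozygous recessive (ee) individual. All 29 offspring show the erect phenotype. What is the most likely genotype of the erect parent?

Test cross: ? × ee
All offspring are erect.
If the unknown parent were heterozygous (Ee), about half of 29 offspring would be drooping; none are. The unknown parent is most likely homozygous dominant (EE).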